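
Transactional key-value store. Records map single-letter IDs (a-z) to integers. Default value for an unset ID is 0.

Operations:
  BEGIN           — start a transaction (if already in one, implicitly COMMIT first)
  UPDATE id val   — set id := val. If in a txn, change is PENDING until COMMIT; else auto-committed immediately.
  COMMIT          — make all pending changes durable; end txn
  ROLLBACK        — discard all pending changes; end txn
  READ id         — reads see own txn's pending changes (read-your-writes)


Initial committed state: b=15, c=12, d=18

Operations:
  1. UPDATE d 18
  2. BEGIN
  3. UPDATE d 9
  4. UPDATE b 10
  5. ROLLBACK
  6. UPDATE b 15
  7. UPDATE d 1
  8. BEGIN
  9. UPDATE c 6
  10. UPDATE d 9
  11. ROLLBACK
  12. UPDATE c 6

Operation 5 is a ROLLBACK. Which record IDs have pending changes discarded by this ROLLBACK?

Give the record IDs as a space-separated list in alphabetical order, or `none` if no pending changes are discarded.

Initial committed: {b=15, c=12, d=18}
Op 1: UPDATE d=18 (auto-commit; committed d=18)
Op 2: BEGIN: in_txn=True, pending={}
Op 3: UPDATE d=9 (pending; pending now {d=9})
Op 4: UPDATE b=10 (pending; pending now {b=10, d=9})
Op 5: ROLLBACK: discarded pending ['b', 'd']; in_txn=False
Op 6: UPDATE b=15 (auto-commit; committed b=15)
Op 7: UPDATE d=1 (auto-commit; committed d=1)
Op 8: BEGIN: in_txn=True, pending={}
Op 9: UPDATE c=6 (pending; pending now {c=6})
Op 10: UPDATE d=9 (pending; pending now {c=6, d=9})
Op 11: ROLLBACK: discarded pending ['c', 'd']; in_txn=False
Op 12: UPDATE c=6 (auto-commit; committed c=6)
ROLLBACK at op 5 discards: ['b', 'd']

Answer: b d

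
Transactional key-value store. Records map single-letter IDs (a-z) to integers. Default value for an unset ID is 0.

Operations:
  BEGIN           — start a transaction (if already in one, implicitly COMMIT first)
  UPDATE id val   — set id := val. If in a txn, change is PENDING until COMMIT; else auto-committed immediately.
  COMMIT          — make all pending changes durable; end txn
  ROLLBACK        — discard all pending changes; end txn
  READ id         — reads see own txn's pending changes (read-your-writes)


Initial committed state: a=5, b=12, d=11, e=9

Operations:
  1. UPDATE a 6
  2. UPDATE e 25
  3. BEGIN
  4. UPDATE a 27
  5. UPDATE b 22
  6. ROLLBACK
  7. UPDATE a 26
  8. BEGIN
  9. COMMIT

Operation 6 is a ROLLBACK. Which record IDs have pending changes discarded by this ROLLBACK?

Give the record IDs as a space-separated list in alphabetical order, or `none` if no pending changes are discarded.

Initial committed: {a=5, b=12, d=11, e=9}
Op 1: UPDATE a=6 (auto-commit; committed a=6)
Op 2: UPDATE e=25 (auto-commit; committed e=25)
Op 3: BEGIN: in_txn=True, pending={}
Op 4: UPDATE a=27 (pending; pending now {a=27})
Op 5: UPDATE b=22 (pending; pending now {a=27, b=22})
Op 6: ROLLBACK: discarded pending ['a', 'b']; in_txn=False
Op 7: UPDATE a=26 (auto-commit; committed a=26)
Op 8: BEGIN: in_txn=True, pending={}
Op 9: COMMIT: merged [] into committed; committed now {a=26, b=12, d=11, e=25}
ROLLBACK at op 6 discards: ['a', 'b']

Answer: a b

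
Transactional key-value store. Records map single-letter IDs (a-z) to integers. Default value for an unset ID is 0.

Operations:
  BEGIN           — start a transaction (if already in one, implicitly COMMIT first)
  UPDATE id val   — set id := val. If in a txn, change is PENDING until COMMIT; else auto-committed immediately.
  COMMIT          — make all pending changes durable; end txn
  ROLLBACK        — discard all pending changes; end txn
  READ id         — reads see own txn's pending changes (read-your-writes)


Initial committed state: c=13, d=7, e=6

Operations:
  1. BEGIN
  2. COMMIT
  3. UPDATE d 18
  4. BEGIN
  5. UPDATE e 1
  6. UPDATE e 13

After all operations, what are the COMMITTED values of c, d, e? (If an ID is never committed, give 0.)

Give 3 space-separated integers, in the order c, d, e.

Answer: 13 18 6

Derivation:
Initial committed: {c=13, d=7, e=6}
Op 1: BEGIN: in_txn=True, pending={}
Op 2: COMMIT: merged [] into committed; committed now {c=13, d=7, e=6}
Op 3: UPDATE d=18 (auto-commit; committed d=18)
Op 4: BEGIN: in_txn=True, pending={}
Op 5: UPDATE e=1 (pending; pending now {e=1})
Op 6: UPDATE e=13 (pending; pending now {e=13})
Final committed: {c=13, d=18, e=6}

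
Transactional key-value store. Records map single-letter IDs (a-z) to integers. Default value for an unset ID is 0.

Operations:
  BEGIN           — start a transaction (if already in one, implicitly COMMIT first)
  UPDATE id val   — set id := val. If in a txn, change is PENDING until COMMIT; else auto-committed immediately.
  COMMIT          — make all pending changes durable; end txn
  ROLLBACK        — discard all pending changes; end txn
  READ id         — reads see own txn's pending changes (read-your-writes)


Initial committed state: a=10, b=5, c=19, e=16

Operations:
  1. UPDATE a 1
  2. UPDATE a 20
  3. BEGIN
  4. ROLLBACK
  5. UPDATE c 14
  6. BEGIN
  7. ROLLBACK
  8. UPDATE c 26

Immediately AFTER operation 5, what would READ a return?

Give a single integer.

Initial committed: {a=10, b=5, c=19, e=16}
Op 1: UPDATE a=1 (auto-commit; committed a=1)
Op 2: UPDATE a=20 (auto-commit; committed a=20)
Op 3: BEGIN: in_txn=True, pending={}
Op 4: ROLLBACK: discarded pending []; in_txn=False
Op 5: UPDATE c=14 (auto-commit; committed c=14)
After op 5: visible(a) = 20 (pending={}, committed={a=20, b=5, c=14, e=16})

Answer: 20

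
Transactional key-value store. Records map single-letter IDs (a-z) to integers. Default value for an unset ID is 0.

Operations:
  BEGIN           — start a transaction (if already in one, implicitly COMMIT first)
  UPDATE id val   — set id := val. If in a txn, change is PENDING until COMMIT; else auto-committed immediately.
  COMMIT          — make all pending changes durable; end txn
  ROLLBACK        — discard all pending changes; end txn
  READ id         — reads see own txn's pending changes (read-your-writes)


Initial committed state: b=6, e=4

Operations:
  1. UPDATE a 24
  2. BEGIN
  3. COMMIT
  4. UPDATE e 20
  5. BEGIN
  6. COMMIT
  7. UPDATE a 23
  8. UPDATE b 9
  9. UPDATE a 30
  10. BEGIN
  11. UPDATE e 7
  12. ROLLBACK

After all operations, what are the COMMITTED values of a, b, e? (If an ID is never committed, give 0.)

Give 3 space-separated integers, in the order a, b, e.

Initial committed: {b=6, e=4}
Op 1: UPDATE a=24 (auto-commit; committed a=24)
Op 2: BEGIN: in_txn=True, pending={}
Op 3: COMMIT: merged [] into committed; committed now {a=24, b=6, e=4}
Op 4: UPDATE e=20 (auto-commit; committed e=20)
Op 5: BEGIN: in_txn=True, pending={}
Op 6: COMMIT: merged [] into committed; committed now {a=24, b=6, e=20}
Op 7: UPDATE a=23 (auto-commit; committed a=23)
Op 8: UPDATE b=9 (auto-commit; committed b=9)
Op 9: UPDATE a=30 (auto-commit; committed a=30)
Op 10: BEGIN: in_txn=True, pending={}
Op 11: UPDATE e=7 (pending; pending now {e=7})
Op 12: ROLLBACK: discarded pending ['e']; in_txn=False
Final committed: {a=30, b=9, e=20}

Answer: 30 9 20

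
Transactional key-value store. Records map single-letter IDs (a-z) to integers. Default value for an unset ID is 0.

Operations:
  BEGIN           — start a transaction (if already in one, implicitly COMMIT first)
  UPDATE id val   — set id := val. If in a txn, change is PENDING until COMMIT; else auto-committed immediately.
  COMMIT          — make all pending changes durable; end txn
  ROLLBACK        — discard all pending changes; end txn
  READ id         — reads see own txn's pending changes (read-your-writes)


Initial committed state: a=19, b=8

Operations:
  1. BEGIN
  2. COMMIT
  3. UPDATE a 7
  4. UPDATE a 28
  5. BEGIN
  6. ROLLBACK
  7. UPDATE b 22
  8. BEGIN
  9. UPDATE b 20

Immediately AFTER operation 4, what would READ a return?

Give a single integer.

Answer: 28

Derivation:
Initial committed: {a=19, b=8}
Op 1: BEGIN: in_txn=True, pending={}
Op 2: COMMIT: merged [] into committed; committed now {a=19, b=8}
Op 3: UPDATE a=7 (auto-commit; committed a=7)
Op 4: UPDATE a=28 (auto-commit; committed a=28)
After op 4: visible(a) = 28 (pending={}, committed={a=28, b=8})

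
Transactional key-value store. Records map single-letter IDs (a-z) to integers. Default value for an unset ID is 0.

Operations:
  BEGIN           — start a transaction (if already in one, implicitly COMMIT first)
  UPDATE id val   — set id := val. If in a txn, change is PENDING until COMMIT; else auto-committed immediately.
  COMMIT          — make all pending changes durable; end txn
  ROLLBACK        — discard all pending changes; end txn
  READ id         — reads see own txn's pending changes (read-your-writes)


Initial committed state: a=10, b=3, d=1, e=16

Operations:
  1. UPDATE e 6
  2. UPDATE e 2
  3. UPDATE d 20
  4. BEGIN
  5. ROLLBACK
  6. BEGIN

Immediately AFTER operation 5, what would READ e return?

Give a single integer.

Answer: 2

Derivation:
Initial committed: {a=10, b=3, d=1, e=16}
Op 1: UPDATE e=6 (auto-commit; committed e=6)
Op 2: UPDATE e=2 (auto-commit; committed e=2)
Op 3: UPDATE d=20 (auto-commit; committed d=20)
Op 4: BEGIN: in_txn=True, pending={}
Op 5: ROLLBACK: discarded pending []; in_txn=False
After op 5: visible(e) = 2 (pending={}, committed={a=10, b=3, d=20, e=2})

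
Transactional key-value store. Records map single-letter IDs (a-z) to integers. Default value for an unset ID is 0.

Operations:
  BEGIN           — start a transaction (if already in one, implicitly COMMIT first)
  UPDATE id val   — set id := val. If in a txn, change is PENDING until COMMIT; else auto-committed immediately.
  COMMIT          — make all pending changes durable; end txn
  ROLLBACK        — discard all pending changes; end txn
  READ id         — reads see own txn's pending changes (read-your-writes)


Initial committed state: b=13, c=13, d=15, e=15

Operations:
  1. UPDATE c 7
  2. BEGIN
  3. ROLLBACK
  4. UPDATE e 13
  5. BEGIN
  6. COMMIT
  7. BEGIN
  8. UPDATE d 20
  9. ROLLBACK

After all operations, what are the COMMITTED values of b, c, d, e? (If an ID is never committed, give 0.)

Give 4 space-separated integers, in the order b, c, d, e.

Initial committed: {b=13, c=13, d=15, e=15}
Op 1: UPDATE c=7 (auto-commit; committed c=7)
Op 2: BEGIN: in_txn=True, pending={}
Op 3: ROLLBACK: discarded pending []; in_txn=False
Op 4: UPDATE e=13 (auto-commit; committed e=13)
Op 5: BEGIN: in_txn=True, pending={}
Op 6: COMMIT: merged [] into committed; committed now {b=13, c=7, d=15, e=13}
Op 7: BEGIN: in_txn=True, pending={}
Op 8: UPDATE d=20 (pending; pending now {d=20})
Op 9: ROLLBACK: discarded pending ['d']; in_txn=False
Final committed: {b=13, c=7, d=15, e=13}

Answer: 13 7 15 13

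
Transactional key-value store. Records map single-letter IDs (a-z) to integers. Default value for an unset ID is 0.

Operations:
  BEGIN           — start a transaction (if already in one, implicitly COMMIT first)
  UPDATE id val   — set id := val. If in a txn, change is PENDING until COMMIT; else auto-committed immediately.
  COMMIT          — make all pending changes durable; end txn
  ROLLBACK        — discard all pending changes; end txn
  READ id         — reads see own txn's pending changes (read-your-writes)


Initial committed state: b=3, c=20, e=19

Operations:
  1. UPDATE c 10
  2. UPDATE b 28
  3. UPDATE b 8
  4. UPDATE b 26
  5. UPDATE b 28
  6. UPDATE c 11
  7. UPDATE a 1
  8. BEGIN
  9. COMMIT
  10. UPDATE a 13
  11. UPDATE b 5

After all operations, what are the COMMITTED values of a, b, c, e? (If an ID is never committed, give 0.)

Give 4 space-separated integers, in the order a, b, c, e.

Initial committed: {b=3, c=20, e=19}
Op 1: UPDATE c=10 (auto-commit; committed c=10)
Op 2: UPDATE b=28 (auto-commit; committed b=28)
Op 3: UPDATE b=8 (auto-commit; committed b=8)
Op 4: UPDATE b=26 (auto-commit; committed b=26)
Op 5: UPDATE b=28 (auto-commit; committed b=28)
Op 6: UPDATE c=11 (auto-commit; committed c=11)
Op 7: UPDATE a=1 (auto-commit; committed a=1)
Op 8: BEGIN: in_txn=True, pending={}
Op 9: COMMIT: merged [] into committed; committed now {a=1, b=28, c=11, e=19}
Op 10: UPDATE a=13 (auto-commit; committed a=13)
Op 11: UPDATE b=5 (auto-commit; committed b=5)
Final committed: {a=13, b=5, c=11, e=19}

Answer: 13 5 11 19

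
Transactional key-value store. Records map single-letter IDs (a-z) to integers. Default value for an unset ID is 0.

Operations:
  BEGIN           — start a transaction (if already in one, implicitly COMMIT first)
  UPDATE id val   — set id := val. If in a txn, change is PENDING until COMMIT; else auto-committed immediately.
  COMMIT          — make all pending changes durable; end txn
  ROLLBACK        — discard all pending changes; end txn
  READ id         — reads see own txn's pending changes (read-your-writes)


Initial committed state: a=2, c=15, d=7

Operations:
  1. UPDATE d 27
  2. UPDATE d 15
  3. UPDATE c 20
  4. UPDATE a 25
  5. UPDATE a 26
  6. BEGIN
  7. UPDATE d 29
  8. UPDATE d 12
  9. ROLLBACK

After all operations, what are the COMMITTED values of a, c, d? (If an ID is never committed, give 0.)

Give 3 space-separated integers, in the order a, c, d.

Answer: 26 20 15

Derivation:
Initial committed: {a=2, c=15, d=7}
Op 1: UPDATE d=27 (auto-commit; committed d=27)
Op 2: UPDATE d=15 (auto-commit; committed d=15)
Op 3: UPDATE c=20 (auto-commit; committed c=20)
Op 4: UPDATE a=25 (auto-commit; committed a=25)
Op 5: UPDATE a=26 (auto-commit; committed a=26)
Op 6: BEGIN: in_txn=True, pending={}
Op 7: UPDATE d=29 (pending; pending now {d=29})
Op 8: UPDATE d=12 (pending; pending now {d=12})
Op 9: ROLLBACK: discarded pending ['d']; in_txn=False
Final committed: {a=26, c=20, d=15}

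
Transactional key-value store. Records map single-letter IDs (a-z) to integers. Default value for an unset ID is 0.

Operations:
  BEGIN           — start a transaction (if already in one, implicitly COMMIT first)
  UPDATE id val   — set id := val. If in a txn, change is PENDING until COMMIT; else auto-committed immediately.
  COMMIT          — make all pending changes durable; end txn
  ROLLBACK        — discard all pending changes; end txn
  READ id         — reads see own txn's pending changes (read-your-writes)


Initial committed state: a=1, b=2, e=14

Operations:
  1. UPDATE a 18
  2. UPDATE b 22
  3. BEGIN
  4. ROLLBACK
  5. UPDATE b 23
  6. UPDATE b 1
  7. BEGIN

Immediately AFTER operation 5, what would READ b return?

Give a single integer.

Answer: 23

Derivation:
Initial committed: {a=1, b=2, e=14}
Op 1: UPDATE a=18 (auto-commit; committed a=18)
Op 2: UPDATE b=22 (auto-commit; committed b=22)
Op 3: BEGIN: in_txn=True, pending={}
Op 4: ROLLBACK: discarded pending []; in_txn=False
Op 5: UPDATE b=23 (auto-commit; committed b=23)
After op 5: visible(b) = 23 (pending={}, committed={a=18, b=23, e=14})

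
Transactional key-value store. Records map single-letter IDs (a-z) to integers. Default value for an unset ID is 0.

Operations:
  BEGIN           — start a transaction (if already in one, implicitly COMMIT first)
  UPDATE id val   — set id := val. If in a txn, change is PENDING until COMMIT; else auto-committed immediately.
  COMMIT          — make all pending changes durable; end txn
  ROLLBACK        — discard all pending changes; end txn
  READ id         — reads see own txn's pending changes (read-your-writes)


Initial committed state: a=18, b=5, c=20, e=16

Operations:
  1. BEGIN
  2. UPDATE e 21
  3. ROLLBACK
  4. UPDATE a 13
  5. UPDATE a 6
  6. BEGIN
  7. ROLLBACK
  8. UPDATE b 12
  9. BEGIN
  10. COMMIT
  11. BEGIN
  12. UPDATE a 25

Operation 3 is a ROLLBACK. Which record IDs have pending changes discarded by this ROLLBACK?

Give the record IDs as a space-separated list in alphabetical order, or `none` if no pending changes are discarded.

Answer: e

Derivation:
Initial committed: {a=18, b=5, c=20, e=16}
Op 1: BEGIN: in_txn=True, pending={}
Op 2: UPDATE e=21 (pending; pending now {e=21})
Op 3: ROLLBACK: discarded pending ['e']; in_txn=False
Op 4: UPDATE a=13 (auto-commit; committed a=13)
Op 5: UPDATE a=6 (auto-commit; committed a=6)
Op 6: BEGIN: in_txn=True, pending={}
Op 7: ROLLBACK: discarded pending []; in_txn=False
Op 8: UPDATE b=12 (auto-commit; committed b=12)
Op 9: BEGIN: in_txn=True, pending={}
Op 10: COMMIT: merged [] into committed; committed now {a=6, b=12, c=20, e=16}
Op 11: BEGIN: in_txn=True, pending={}
Op 12: UPDATE a=25 (pending; pending now {a=25})
ROLLBACK at op 3 discards: ['e']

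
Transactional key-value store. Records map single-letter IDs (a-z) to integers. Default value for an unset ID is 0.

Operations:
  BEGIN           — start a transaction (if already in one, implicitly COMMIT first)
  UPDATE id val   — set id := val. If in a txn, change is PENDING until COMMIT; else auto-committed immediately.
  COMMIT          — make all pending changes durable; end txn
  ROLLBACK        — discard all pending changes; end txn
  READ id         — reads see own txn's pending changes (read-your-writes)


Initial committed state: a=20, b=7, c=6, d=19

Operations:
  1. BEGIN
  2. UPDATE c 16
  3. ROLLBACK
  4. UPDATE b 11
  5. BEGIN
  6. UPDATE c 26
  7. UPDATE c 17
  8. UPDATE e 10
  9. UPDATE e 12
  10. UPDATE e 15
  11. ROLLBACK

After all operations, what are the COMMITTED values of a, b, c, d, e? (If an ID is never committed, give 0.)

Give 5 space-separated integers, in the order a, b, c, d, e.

Answer: 20 11 6 19 0

Derivation:
Initial committed: {a=20, b=7, c=6, d=19}
Op 1: BEGIN: in_txn=True, pending={}
Op 2: UPDATE c=16 (pending; pending now {c=16})
Op 3: ROLLBACK: discarded pending ['c']; in_txn=False
Op 4: UPDATE b=11 (auto-commit; committed b=11)
Op 5: BEGIN: in_txn=True, pending={}
Op 6: UPDATE c=26 (pending; pending now {c=26})
Op 7: UPDATE c=17 (pending; pending now {c=17})
Op 8: UPDATE e=10 (pending; pending now {c=17, e=10})
Op 9: UPDATE e=12 (pending; pending now {c=17, e=12})
Op 10: UPDATE e=15 (pending; pending now {c=17, e=15})
Op 11: ROLLBACK: discarded pending ['c', 'e']; in_txn=False
Final committed: {a=20, b=11, c=6, d=19}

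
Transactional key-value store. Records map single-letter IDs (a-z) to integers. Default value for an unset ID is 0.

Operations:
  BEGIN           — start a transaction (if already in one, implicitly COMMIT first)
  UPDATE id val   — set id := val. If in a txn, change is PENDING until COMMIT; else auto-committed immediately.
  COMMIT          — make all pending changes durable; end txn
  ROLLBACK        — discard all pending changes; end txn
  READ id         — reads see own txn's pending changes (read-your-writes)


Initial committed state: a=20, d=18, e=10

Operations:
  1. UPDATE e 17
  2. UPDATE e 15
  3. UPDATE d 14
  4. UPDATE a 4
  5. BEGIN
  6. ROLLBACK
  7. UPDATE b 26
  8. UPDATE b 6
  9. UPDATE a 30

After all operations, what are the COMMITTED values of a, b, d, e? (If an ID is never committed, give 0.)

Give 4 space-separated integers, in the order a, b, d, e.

Initial committed: {a=20, d=18, e=10}
Op 1: UPDATE e=17 (auto-commit; committed e=17)
Op 2: UPDATE e=15 (auto-commit; committed e=15)
Op 3: UPDATE d=14 (auto-commit; committed d=14)
Op 4: UPDATE a=4 (auto-commit; committed a=4)
Op 5: BEGIN: in_txn=True, pending={}
Op 6: ROLLBACK: discarded pending []; in_txn=False
Op 7: UPDATE b=26 (auto-commit; committed b=26)
Op 8: UPDATE b=6 (auto-commit; committed b=6)
Op 9: UPDATE a=30 (auto-commit; committed a=30)
Final committed: {a=30, b=6, d=14, e=15}

Answer: 30 6 14 15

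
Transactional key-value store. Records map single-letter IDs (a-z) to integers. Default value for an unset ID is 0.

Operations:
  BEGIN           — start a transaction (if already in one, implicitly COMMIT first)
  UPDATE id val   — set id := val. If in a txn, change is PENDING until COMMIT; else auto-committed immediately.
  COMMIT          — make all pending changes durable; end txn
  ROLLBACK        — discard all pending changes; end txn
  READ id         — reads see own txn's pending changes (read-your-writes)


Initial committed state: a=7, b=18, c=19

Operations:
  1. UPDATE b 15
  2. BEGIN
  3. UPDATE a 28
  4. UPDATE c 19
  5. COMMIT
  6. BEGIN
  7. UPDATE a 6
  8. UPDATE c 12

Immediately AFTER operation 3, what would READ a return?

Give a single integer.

Answer: 28

Derivation:
Initial committed: {a=7, b=18, c=19}
Op 1: UPDATE b=15 (auto-commit; committed b=15)
Op 2: BEGIN: in_txn=True, pending={}
Op 3: UPDATE a=28 (pending; pending now {a=28})
After op 3: visible(a) = 28 (pending={a=28}, committed={a=7, b=15, c=19})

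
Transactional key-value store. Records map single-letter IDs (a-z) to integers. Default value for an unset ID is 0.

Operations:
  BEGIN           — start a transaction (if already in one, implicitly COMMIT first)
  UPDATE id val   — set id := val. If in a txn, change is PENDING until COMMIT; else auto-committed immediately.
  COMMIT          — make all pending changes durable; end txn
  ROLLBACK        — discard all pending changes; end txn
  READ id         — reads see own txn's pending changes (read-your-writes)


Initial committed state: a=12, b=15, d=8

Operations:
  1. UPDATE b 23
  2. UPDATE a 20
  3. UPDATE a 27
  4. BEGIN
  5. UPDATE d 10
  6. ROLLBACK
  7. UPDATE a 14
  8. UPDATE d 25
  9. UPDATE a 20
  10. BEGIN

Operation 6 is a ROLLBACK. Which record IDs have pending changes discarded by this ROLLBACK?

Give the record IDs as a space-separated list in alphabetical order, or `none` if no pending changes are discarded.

Answer: d

Derivation:
Initial committed: {a=12, b=15, d=8}
Op 1: UPDATE b=23 (auto-commit; committed b=23)
Op 2: UPDATE a=20 (auto-commit; committed a=20)
Op 3: UPDATE a=27 (auto-commit; committed a=27)
Op 4: BEGIN: in_txn=True, pending={}
Op 5: UPDATE d=10 (pending; pending now {d=10})
Op 6: ROLLBACK: discarded pending ['d']; in_txn=False
Op 7: UPDATE a=14 (auto-commit; committed a=14)
Op 8: UPDATE d=25 (auto-commit; committed d=25)
Op 9: UPDATE a=20 (auto-commit; committed a=20)
Op 10: BEGIN: in_txn=True, pending={}
ROLLBACK at op 6 discards: ['d']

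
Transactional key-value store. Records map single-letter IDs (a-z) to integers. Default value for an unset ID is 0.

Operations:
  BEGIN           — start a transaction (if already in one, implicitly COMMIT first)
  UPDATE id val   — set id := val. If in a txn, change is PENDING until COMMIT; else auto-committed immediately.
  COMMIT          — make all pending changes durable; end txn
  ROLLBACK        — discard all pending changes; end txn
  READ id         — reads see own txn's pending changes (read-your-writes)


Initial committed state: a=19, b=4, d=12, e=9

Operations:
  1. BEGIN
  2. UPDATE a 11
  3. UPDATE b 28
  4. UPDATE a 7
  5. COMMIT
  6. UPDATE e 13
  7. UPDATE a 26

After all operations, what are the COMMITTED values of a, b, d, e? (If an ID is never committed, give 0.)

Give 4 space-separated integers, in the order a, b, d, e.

Answer: 26 28 12 13

Derivation:
Initial committed: {a=19, b=4, d=12, e=9}
Op 1: BEGIN: in_txn=True, pending={}
Op 2: UPDATE a=11 (pending; pending now {a=11})
Op 3: UPDATE b=28 (pending; pending now {a=11, b=28})
Op 4: UPDATE a=7 (pending; pending now {a=7, b=28})
Op 5: COMMIT: merged ['a', 'b'] into committed; committed now {a=7, b=28, d=12, e=9}
Op 6: UPDATE e=13 (auto-commit; committed e=13)
Op 7: UPDATE a=26 (auto-commit; committed a=26)
Final committed: {a=26, b=28, d=12, e=13}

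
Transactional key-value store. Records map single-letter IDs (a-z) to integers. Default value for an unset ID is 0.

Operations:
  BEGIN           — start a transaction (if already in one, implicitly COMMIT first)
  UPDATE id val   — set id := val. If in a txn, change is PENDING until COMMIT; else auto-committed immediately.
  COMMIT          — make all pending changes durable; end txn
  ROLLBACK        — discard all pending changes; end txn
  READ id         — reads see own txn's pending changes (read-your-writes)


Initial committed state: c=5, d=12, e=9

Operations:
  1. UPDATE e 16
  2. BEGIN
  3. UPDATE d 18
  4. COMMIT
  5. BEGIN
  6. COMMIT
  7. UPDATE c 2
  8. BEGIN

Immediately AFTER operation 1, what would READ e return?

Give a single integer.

Answer: 16

Derivation:
Initial committed: {c=5, d=12, e=9}
Op 1: UPDATE e=16 (auto-commit; committed e=16)
After op 1: visible(e) = 16 (pending={}, committed={c=5, d=12, e=16})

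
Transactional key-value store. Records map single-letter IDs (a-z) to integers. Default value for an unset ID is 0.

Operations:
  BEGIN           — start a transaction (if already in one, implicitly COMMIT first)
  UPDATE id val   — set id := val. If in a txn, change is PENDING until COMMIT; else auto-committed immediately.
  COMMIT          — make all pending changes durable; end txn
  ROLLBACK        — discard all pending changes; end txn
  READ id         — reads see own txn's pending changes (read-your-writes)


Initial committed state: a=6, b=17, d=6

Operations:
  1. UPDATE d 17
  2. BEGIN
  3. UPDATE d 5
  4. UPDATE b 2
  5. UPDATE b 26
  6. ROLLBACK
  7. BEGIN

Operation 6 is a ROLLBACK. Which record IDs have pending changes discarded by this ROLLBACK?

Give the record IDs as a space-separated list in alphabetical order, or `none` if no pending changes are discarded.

Initial committed: {a=6, b=17, d=6}
Op 1: UPDATE d=17 (auto-commit; committed d=17)
Op 2: BEGIN: in_txn=True, pending={}
Op 3: UPDATE d=5 (pending; pending now {d=5})
Op 4: UPDATE b=2 (pending; pending now {b=2, d=5})
Op 5: UPDATE b=26 (pending; pending now {b=26, d=5})
Op 6: ROLLBACK: discarded pending ['b', 'd']; in_txn=False
Op 7: BEGIN: in_txn=True, pending={}
ROLLBACK at op 6 discards: ['b', 'd']

Answer: b d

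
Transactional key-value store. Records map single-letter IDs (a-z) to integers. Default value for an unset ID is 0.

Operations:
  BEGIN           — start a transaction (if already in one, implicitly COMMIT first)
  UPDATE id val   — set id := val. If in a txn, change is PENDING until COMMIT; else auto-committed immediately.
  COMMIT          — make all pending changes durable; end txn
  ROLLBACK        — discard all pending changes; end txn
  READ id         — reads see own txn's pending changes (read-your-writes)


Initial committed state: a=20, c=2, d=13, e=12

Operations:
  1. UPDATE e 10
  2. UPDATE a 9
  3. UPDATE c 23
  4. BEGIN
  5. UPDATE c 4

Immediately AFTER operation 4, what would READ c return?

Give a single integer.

Answer: 23

Derivation:
Initial committed: {a=20, c=2, d=13, e=12}
Op 1: UPDATE e=10 (auto-commit; committed e=10)
Op 2: UPDATE a=9 (auto-commit; committed a=9)
Op 3: UPDATE c=23 (auto-commit; committed c=23)
Op 4: BEGIN: in_txn=True, pending={}
After op 4: visible(c) = 23 (pending={}, committed={a=9, c=23, d=13, e=10})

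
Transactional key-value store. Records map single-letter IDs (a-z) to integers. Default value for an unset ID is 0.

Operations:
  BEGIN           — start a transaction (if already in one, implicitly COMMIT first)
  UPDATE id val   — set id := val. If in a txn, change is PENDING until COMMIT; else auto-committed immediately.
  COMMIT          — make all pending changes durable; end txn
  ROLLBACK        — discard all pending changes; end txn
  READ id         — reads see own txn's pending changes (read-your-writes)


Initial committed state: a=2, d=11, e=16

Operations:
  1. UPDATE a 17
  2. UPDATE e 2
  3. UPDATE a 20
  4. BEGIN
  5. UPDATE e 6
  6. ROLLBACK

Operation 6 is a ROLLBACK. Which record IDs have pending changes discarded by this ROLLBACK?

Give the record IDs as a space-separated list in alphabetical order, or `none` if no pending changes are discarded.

Initial committed: {a=2, d=11, e=16}
Op 1: UPDATE a=17 (auto-commit; committed a=17)
Op 2: UPDATE e=2 (auto-commit; committed e=2)
Op 3: UPDATE a=20 (auto-commit; committed a=20)
Op 4: BEGIN: in_txn=True, pending={}
Op 5: UPDATE e=6 (pending; pending now {e=6})
Op 6: ROLLBACK: discarded pending ['e']; in_txn=False
ROLLBACK at op 6 discards: ['e']

Answer: e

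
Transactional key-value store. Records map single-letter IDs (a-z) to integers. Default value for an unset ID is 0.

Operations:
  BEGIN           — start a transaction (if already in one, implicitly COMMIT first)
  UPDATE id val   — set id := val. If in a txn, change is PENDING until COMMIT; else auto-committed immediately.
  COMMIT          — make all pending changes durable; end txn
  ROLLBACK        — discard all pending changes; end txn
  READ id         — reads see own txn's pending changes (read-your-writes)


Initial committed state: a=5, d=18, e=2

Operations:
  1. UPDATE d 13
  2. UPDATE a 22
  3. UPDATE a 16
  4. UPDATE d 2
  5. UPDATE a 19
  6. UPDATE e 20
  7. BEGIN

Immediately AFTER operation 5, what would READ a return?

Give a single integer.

Answer: 19

Derivation:
Initial committed: {a=5, d=18, e=2}
Op 1: UPDATE d=13 (auto-commit; committed d=13)
Op 2: UPDATE a=22 (auto-commit; committed a=22)
Op 3: UPDATE a=16 (auto-commit; committed a=16)
Op 4: UPDATE d=2 (auto-commit; committed d=2)
Op 5: UPDATE a=19 (auto-commit; committed a=19)
After op 5: visible(a) = 19 (pending={}, committed={a=19, d=2, e=2})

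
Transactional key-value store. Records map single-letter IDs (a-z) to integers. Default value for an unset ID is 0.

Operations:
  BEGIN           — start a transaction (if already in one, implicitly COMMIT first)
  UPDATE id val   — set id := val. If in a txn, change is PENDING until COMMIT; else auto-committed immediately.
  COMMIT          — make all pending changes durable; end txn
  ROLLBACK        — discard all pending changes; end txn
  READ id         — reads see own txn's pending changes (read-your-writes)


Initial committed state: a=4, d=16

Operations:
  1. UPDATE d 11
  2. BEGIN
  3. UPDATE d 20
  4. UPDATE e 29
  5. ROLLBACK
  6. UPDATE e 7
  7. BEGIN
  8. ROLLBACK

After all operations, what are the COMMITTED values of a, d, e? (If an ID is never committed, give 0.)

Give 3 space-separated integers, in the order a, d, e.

Answer: 4 11 7

Derivation:
Initial committed: {a=4, d=16}
Op 1: UPDATE d=11 (auto-commit; committed d=11)
Op 2: BEGIN: in_txn=True, pending={}
Op 3: UPDATE d=20 (pending; pending now {d=20})
Op 4: UPDATE e=29 (pending; pending now {d=20, e=29})
Op 5: ROLLBACK: discarded pending ['d', 'e']; in_txn=False
Op 6: UPDATE e=7 (auto-commit; committed e=7)
Op 7: BEGIN: in_txn=True, pending={}
Op 8: ROLLBACK: discarded pending []; in_txn=False
Final committed: {a=4, d=11, e=7}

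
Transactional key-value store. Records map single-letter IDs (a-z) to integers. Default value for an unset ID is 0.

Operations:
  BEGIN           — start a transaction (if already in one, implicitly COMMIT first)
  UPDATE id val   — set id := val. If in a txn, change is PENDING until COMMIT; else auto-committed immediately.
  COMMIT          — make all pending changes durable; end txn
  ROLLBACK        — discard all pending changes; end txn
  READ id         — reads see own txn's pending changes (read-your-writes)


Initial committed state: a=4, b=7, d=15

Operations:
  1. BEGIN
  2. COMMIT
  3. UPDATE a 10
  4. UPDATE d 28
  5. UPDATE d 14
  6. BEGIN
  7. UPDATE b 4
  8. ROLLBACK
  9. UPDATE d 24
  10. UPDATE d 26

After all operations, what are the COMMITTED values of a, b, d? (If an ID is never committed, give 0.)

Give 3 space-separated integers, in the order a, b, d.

Answer: 10 7 26

Derivation:
Initial committed: {a=4, b=7, d=15}
Op 1: BEGIN: in_txn=True, pending={}
Op 2: COMMIT: merged [] into committed; committed now {a=4, b=7, d=15}
Op 3: UPDATE a=10 (auto-commit; committed a=10)
Op 4: UPDATE d=28 (auto-commit; committed d=28)
Op 5: UPDATE d=14 (auto-commit; committed d=14)
Op 6: BEGIN: in_txn=True, pending={}
Op 7: UPDATE b=4 (pending; pending now {b=4})
Op 8: ROLLBACK: discarded pending ['b']; in_txn=False
Op 9: UPDATE d=24 (auto-commit; committed d=24)
Op 10: UPDATE d=26 (auto-commit; committed d=26)
Final committed: {a=10, b=7, d=26}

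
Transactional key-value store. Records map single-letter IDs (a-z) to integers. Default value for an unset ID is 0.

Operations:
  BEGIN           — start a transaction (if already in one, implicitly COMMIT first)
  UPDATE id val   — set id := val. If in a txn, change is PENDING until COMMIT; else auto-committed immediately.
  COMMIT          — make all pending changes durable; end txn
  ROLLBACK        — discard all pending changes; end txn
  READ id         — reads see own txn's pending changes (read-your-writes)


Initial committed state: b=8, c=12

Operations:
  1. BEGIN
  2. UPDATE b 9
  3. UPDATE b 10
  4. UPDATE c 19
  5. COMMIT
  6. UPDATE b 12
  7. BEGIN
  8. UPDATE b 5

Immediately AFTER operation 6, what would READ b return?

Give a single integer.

Initial committed: {b=8, c=12}
Op 1: BEGIN: in_txn=True, pending={}
Op 2: UPDATE b=9 (pending; pending now {b=9})
Op 3: UPDATE b=10 (pending; pending now {b=10})
Op 4: UPDATE c=19 (pending; pending now {b=10, c=19})
Op 5: COMMIT: merged ['b', 'c'] into committed; committed now {b=10, c=19}
Op 6: UPDATE b=12 (auto-commit; committed b=12)
After op 6: visible(b) = 12 (pending={}, committed={b=12, c=19})

Answer: 12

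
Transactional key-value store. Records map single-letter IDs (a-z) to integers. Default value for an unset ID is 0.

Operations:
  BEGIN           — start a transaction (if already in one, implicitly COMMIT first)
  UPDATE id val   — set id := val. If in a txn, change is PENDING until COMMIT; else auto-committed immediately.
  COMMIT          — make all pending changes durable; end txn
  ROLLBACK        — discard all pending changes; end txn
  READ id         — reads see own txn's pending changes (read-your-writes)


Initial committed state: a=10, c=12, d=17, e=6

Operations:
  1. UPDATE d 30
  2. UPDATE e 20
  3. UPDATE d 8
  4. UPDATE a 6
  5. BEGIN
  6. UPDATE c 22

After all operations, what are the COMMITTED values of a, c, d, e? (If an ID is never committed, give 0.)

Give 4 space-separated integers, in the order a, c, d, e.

Initial committed: {a=10, c=12, d=17, e=6}
Op 1: UPDATE d=30 (auto-commit; committed d=30)
Op 2: UPDATE e=20 (auto-commit; committed e=20)
Op 3: UPDATE d=8 (auto-commit; committed d=8)
Op 4: UPDATE a=6 (auto-commit; committed a=6)
Op 5: BEGIN: in_txn=True, pending={}
Op 6: UPDATE c=22 (pending; pending now {c=22})
Final committed: {a=6, c=12, d=8, e=20}

Answer: 6 12 8 20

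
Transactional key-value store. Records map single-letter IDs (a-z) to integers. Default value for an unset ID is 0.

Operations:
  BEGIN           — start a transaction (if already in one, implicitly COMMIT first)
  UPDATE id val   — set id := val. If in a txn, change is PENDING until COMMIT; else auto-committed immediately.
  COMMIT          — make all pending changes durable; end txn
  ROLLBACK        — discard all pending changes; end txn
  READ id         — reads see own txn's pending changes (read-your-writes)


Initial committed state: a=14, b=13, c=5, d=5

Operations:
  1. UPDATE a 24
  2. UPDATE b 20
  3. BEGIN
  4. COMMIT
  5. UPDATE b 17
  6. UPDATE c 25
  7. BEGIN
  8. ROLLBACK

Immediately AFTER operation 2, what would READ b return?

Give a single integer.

Answer: 20

Derivation:
Initial committed: {a=14, b=13, c=5, d=5}
Op 1: UPDATE a=24 (auto-commit; committed a=24)
Op 2: UPDATE b=20 (auto-commit; committed b=20)
After op 2: visible(b) = 20 (pending={}, committed={a=24, b=20, c=5, d=5})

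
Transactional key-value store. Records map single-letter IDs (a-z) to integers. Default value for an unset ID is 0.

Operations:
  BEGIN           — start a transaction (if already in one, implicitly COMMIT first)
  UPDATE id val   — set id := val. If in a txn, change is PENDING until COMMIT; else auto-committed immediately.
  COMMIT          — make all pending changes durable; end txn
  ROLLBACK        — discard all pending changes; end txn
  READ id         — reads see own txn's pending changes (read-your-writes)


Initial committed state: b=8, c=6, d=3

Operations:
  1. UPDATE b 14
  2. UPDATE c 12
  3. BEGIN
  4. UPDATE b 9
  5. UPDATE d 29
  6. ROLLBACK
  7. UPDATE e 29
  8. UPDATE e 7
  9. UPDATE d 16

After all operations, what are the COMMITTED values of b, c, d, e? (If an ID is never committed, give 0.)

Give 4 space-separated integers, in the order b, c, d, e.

Initial committed: {b=8, c=6, d=3}
Op 1: UPDATE b=14 (auto-commit; committed b=14)
Op 2: UPDATE c=12 (auto-commit; committed c=12)
Op 3: BEGIN: in_txn=True, pending={}
Op 4: UPDATE b=9 (pending; pending now {b=9})
Op 5: UPDATE d=29 (pending; pending now {b=9, d=29})
Op 6: ROLLBACK: discarded pending ['b', 'd']; in_txn=False
Op 7: UPDATE e=29 (auto-commit; committed e=29)
Op 8: UPDATE e=7 (auto-commit; committed e=7)
Op 9: UPDATE d=16 (auto-commit; committed d=16)
Final committed: {b=14, c=12, d=16, e=7}

Answer: 14 12 16 7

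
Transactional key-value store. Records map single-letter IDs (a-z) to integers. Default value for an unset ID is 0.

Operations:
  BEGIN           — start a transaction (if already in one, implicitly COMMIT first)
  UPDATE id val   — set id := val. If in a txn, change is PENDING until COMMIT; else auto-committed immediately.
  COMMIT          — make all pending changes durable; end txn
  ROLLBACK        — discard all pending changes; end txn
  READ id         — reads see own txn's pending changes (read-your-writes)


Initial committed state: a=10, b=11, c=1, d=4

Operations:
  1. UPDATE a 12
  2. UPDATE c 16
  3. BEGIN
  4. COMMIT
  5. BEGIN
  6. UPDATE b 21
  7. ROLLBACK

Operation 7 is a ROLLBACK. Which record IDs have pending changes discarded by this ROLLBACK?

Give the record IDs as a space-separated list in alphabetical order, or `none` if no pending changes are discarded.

Initial committed: {a=10, b=11, c=1, d=4}
Op 1: UPDATE a=12 (auto-commit; committed a=12)
Op 2: UPDATE c=16 (auto-commit; committed c=16)
Op 3: BEGIN: in_txn=True, pending={}
Op 4: COMMIT: merged [] into committed; committed now {a=12, b=11, c=16, d=4}
Op 5: BEGIN: in_txn=True, pending={}
Op 6: UPDATE b=21 (pending; pending now {b=21})
Op 7: ROLLBACK: discarded pending ['b']; in_txn=False
ROLLBACK at op 7 discards: ['b']

Answer: b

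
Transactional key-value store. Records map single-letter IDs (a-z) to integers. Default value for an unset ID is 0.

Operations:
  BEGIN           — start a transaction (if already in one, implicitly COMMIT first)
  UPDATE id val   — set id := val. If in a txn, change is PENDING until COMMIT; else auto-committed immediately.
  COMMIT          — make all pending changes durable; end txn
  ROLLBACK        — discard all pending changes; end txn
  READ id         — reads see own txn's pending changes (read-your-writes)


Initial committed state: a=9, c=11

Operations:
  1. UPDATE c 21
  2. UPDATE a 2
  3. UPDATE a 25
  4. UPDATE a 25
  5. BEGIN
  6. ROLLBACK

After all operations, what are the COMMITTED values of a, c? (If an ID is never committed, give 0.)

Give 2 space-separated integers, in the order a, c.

Answer: 25 21

Derivation:
Initial committed: {a=9, c=11}
Op 1: UPDATE c=21 (auto-commit; committed c=21)
Op 2: UPDATE a=2 (auto-commit; committed a=2)
Op 3: UPDATE a=25 (auto-commit; committed a=25)
Op 4: UPDATE a=25 (auto-commit; committed a=25)
Op 5: BEGIN: in_txn=True, pending={}
Op 6: ROLLBACK: discarded pending []; in_txn=False
Final committed: {a=25, c=21}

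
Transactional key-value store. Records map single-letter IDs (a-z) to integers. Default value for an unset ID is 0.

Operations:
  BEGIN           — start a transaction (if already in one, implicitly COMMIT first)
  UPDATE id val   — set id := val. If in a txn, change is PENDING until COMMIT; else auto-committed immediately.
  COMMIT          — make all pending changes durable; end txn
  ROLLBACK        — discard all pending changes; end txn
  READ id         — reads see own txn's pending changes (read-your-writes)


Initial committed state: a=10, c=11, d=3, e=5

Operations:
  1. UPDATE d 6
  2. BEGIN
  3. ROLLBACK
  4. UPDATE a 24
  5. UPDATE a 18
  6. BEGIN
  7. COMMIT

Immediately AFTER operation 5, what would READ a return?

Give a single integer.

Answer: 18

Derivation:
Initial committed: {a=10, c=11, d=3, e=5}
Op 1: UPDATE d=6 (auto-commit; committed d=6)
Op 2: BEGIN: in_txn=True, pending={}
Op 3: ROLLBACK: discarded pending []; in_txn=False
Op 4: UPDATE a=24 (auto-commit; committed a=24)
Op 5: UPDATE a=18 (auto-commit; committed a=18)
After op 5: visible(a) = 18 (pending={}, committed={a=18, c=11, d=6, e=5})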